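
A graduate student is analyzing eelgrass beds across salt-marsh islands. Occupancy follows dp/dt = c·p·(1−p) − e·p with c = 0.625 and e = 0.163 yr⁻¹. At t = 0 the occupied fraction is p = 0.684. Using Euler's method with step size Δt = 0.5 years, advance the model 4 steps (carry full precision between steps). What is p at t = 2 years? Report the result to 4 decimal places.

0.7186

Update rule: p ← p + [c·p·(1−p) − e·p]·Δt with Δt = 0.5.
  1  |  dp/dt·Δt = +0.011799  |  p_1 = 0.695799
  2  |  dp/dt·Δt = +0.009437  |  p_2 = 0.705236
  3  |  dp/dt·Δt = +0.007485  |  p_3 = 0.712721
  4  |  dp/dt·Δt = +0.005898  |  p_4 = 0.718619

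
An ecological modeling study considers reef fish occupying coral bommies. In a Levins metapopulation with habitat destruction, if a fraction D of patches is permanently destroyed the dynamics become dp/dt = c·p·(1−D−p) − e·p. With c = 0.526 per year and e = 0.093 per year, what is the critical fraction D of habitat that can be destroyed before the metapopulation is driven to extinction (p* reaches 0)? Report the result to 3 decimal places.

The nontrivial equilibrium is p* = (1−D) − e/c; extinction occurs when this hits zero.
So D_crit = 1 − e/c = 1 − 0.093/0.526 = 1 − 0.1768 = 0.8232.
Note this equals the original equilibrium occupancy — the Levins extinction-debt result.

0.823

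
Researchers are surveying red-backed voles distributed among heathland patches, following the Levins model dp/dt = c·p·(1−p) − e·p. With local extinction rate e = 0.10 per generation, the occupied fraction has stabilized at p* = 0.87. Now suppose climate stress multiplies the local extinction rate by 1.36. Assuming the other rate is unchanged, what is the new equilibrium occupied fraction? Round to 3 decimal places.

0.823

Balance c(1−p*) = e gives c = e/(1 − 0.87000) = 0.10/0.13000 = 0.76923.
New p* = 1 − e/c = 1 − 0.13600/0.76923 = 0.82320.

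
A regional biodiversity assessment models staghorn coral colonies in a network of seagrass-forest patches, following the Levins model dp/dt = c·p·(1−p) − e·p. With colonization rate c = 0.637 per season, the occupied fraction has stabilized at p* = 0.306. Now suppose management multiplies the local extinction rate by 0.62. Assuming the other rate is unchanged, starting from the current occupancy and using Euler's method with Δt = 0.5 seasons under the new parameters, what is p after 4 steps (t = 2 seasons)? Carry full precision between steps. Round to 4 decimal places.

Balance c(1−p*) = e gives e = 0.637×(1 − 0.30600) = 0.44208.
Starting from p₀ = 0.30600; update p ← p + (dp/dt)·Δt with the new parameters.
t = 0.5: p = 0.30600 + (+0.02570) = 0.33170
t = 1: p = 0.33170 + (+0.02515) = 0.35685
t = 1.5: p = 0.35685 + (+0.02419) = 0.38104
t = 2: p = 0.38104 + (+0.02290) = 0.40394

0.4039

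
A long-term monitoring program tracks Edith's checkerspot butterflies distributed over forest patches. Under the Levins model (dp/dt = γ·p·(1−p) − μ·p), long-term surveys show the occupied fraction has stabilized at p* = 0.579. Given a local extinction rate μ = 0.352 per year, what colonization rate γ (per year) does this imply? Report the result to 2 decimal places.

At equilibrium γ(1−p*) = μ, so γ = μ/(1−p*).
γ = 0.352/(1 − 0.579) = 0.352/0.4210 = 0.8361.

0.84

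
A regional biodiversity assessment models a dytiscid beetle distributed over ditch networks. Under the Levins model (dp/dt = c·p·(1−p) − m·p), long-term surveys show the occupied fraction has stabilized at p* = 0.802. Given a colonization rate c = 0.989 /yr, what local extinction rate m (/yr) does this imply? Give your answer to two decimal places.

At equilibrium c(1−p*) = m.
m = 0.989 × (1 − 0.802) = 0.989 × 0.1980 = 0.1958.

0.20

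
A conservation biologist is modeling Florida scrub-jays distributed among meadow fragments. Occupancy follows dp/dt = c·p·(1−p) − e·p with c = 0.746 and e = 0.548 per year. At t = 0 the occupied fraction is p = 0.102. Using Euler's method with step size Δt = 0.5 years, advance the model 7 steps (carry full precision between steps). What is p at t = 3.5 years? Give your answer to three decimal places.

Update rule: p ← p + [c·p·(1−p) − e·p]·Δt with Δt = 0.5.
  1  |  dp/dt·Δt = +0.006217  |  p_1 = 0.108217
  2  |  dp/dt·Δt = +0.006345  |  p_2 = 0.114563
  3  |  dp/dt·Δt = +0.006446  |  p_3 = 0.121009
  4  |  dp/dt·Δt = +0.006518  |  p_4 = 0.127527
  5  |  dp/dt·Δt = +0.006559  |  p_5 = 0.134086
  6  |  dp/dt·Δt = +0.006568  |  p_6 = 0.140654
  7  |  dp/dt·Δt = +0.006545  |  p_7 = 0.147200

0.147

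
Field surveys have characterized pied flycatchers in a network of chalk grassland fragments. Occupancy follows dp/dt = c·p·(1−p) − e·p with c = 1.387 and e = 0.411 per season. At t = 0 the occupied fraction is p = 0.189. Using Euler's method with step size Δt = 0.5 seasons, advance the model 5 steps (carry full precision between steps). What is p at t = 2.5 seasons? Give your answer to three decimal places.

0.574

Update rule: p ← p + [c·p·(1−p) − e·p]·Δt with Δt = 0.5.
p: 0.18900 → 0.25646  (Δp = +0.06746)
p: 0.25646 → 0.33600  (Δp = +0.07954)
p: 0.33600 → 0.42167  (Δp = +0.08567)
p: 0.42167 → 0.50414  (Δp = +0.08247)
p: 0.50414 → 0.57390  (Δp = +0.06976)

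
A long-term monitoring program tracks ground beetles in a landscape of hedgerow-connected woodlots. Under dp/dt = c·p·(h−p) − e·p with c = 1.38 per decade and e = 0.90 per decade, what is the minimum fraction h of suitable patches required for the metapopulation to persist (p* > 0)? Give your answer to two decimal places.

p* = h − e/c is positive only when h > e/c.
h_min = e/c = 0.90/1.38 = 0.6522.

0.65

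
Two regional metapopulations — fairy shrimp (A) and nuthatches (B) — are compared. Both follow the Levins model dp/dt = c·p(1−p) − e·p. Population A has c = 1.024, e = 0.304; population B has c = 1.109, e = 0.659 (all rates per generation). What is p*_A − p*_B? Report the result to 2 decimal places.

0.30

A: p*_A = 1 − 0.304/1.024 = 0.7031.
B: p*_B = 1 − 0.659/1.109 = 0.4058.
p*_A − p*_B = 0.7031 − 0.4058 = 0.2974.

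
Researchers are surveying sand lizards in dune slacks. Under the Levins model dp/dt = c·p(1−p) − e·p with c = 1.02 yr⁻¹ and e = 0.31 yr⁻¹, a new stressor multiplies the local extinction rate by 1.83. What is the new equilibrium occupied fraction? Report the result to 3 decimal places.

0.444

Before: p* = 1 − 0.31/1.02 = 0.6961.
After the change, c = 1.02, e = 0.5673, so p* = 1 − 0.5673/1.02 = 0.4438.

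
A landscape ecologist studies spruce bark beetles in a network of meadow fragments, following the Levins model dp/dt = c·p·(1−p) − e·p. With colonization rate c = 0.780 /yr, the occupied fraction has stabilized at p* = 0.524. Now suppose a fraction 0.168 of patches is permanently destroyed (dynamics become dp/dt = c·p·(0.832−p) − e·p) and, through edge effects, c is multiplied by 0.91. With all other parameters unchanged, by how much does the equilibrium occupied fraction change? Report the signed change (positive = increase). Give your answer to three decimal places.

-0.215

Balance c(1−p*) = e gives e = 0.780×(1 − 0.52400) = 0.37128.
New p* = 0.832 − e/c = 0.832 − 0.37128/0.70980 = 0.30892.
Δp* = 0.30892 − 0.52400 = -0.21508.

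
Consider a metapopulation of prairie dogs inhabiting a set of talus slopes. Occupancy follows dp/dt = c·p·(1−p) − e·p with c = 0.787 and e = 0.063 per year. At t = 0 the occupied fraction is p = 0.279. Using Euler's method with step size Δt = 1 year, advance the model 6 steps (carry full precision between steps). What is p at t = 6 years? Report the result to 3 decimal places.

Update rule: p ← p + [c·p·(1−p) − e·p]·Δt with Δt = 1.
t = 1: p = 0.27900 + (+0.14074) = 0.41974
t = 2: p = 0.41974 + (+0.16524) = 0.58497
t = 3: p = 0.58497 + (+0.15421) = 0.73919
t = 4: p = 0.73919 + (+0.10516) = 0.84434
t = 5: p = 0.84434 + (+0.05024) = 0.89458
t = 6: p = 0.89458 + (+0.01786) = 0.91244

0.912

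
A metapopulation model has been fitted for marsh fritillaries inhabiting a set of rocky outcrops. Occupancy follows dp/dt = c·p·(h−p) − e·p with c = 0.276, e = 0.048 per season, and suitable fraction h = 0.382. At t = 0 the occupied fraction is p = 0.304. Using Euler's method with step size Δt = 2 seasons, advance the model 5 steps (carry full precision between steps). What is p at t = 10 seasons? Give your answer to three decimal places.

Update rule: p ← p + [c·p·(h−p) − e·p]·Δt with Δt = 2.
  1  |  dp/dt·Δt = -0.016095  |  p_1 = 0.287905
  2  |  dp/dt·Δt = -0.012685  |  p_2 = 0.275220
  3  |  dp/dt·Δt = -0.010199  |  p_3 = 0.265021
  4  |  dp/dt·Δt = -0.008329  |  p_4 = 0.256692
  5  |  dp/dt·Δt = -0.006887  |  p_5 = 0.249805

0.250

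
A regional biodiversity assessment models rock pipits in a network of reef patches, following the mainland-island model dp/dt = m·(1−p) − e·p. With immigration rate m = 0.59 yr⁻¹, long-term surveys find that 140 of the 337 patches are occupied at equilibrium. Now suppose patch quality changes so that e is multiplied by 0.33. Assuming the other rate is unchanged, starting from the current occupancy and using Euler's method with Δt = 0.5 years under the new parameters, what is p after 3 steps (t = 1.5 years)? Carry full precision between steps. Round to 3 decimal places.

0.634

Observed p* = 140/337 = 0.41543.
Balance m(1−p*) = e·p* gives e = m(1−p*)/p* = 0.59×0.58457/0.41543 = 0.83021.
Starting from p₀ = 0.41543; update p ← p + (dp/dt)·Δt with the new parameters.
t = 0.5: p = 0.41543 + (+0.11554) = 0.53097
t = 1: p = 0.53097 + (+0.06563) = 0.59660
t = 1.5: p = 0.59660 + (+0.03728) = 0.63388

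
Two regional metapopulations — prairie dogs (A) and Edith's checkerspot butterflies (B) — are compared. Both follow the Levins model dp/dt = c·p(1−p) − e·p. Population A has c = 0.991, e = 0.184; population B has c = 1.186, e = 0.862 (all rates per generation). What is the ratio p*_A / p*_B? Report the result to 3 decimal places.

A: p*_A = 1 − 0.184/0.991 = 0.8143.
B: p*_B = 1 − 0.862/1.186 = 0.2732.
p*_A / p*_B = 0.8143/0.2732 = 2.9808.

2.981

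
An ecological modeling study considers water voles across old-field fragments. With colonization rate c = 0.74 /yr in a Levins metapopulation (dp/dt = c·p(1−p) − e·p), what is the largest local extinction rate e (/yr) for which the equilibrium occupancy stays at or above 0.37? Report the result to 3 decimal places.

0.466

1 − e/c ≥ 0.37 ⇒ e ≤ c(1 − 0.37) = 0.74 × 0.6300.
e_max = 0.4662.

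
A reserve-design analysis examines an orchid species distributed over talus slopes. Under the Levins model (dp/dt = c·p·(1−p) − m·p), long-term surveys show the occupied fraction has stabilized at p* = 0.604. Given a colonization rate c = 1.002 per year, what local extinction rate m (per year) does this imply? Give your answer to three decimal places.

At equilibrium c(1−p*) = m.
m = 1.002 × (1 − 0.604) = 1.002 × 0.3960 = 0.3968.

0.397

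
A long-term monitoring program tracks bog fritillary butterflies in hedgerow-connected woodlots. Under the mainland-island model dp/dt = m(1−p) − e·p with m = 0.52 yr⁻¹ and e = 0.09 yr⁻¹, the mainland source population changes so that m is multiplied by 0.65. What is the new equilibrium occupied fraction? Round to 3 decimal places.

0.790

Before: p* = 0.52/(0.52+0.09) = 0.8525.
After: m = 0.338, e = 0.09; p* = 0.338/0.4280 = 0.7897.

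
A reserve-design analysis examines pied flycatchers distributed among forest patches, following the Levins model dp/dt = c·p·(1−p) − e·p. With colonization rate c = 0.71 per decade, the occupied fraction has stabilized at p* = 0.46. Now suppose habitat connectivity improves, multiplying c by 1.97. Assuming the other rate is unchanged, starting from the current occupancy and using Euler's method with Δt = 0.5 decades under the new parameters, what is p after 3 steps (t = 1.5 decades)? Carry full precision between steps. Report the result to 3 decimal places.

0.662

Balance c(1−p*) = e gives e = 0.71×(1 − 0.46000) = 0.38340.
Starting from p₀ = 0.46000; update p ← p + (dp/dt)·Δt with the new parameters.
step 1: Δp = +0.08554, p = 0.54554
step 2: Δp = +0.06881, p = 0.61434
step 3: Δp = +0.04792, p = 0.66227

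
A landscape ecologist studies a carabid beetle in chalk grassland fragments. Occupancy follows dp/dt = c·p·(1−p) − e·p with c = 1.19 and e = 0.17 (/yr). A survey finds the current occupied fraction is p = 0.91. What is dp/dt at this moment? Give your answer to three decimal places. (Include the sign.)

-0.057

Colonization term: c·p·(1−p) = 1.19×0.91×0.0900 = 0.09746.
Extinction term: e·p = 0.15470.
dp/dt = 0.09746 − 0.15470 = -0.05724.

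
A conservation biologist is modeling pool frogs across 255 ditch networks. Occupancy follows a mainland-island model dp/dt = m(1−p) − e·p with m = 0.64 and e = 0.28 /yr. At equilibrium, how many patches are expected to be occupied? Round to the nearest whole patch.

p* = m/(m+e) = 0.64/0.9200 = 0.6957.
Expected occupied patches = N × p* = 255 × 0.6957 = 177.39 ≈ 177.

177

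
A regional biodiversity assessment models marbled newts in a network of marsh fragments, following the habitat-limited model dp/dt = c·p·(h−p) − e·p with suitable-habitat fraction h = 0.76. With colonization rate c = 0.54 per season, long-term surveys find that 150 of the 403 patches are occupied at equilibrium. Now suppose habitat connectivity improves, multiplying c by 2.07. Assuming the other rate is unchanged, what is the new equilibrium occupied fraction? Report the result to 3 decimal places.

0.573

Observed p* = 150/403 = 0.37221.
Balance c(h−p*) = e gives e = 0.54×(0.76 − 0.37221) = 0.20941.
New p* = 0.76 − e/c = 0.76 − 0.20941/1.11780 = 0.57266.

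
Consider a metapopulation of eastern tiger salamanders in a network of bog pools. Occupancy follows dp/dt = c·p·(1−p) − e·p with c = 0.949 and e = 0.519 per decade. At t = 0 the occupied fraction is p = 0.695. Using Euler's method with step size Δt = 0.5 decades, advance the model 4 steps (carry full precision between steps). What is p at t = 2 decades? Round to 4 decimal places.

0.5156

Update rule: p ← p + [c·p·(1−p) − e·p]·Δt with Δt = 0.5.
  1  |  dp/dt·Δt = -0.079770  |  p_1 = 0.615230
  2  |  dp/dt·Δt = -0.047327  |  p_2 = 0.567902
  3  |  dp/dt·Δt = -0.030933  |  p_3 = 0.536969
  4  |  dp/dt·Δt = -0.021367  |  p_4 = 0.515602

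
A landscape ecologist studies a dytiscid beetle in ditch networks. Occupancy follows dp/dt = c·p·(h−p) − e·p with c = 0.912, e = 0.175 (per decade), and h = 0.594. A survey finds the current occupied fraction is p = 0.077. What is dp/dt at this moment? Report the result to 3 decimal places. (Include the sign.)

Colonization term: c·p·(h−p) = 0.912×0.077×0.5170 = 0.03631.
Extinction term: e·p = 0.01347.
dp/dt = 0.03631 − 0.01347 = 0.02283.

0.023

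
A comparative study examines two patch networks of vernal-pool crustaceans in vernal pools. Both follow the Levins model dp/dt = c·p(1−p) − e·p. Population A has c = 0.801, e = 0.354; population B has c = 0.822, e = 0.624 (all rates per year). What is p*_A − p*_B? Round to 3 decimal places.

A: p*_A = 1 − 0.354/0.801 = 0.5581.
B: p*_B = 1 − 0.624/0.822 = 0.2409.
p*_A − p*_B = 0.5581 − 0.2409 = 0.3172.

0.317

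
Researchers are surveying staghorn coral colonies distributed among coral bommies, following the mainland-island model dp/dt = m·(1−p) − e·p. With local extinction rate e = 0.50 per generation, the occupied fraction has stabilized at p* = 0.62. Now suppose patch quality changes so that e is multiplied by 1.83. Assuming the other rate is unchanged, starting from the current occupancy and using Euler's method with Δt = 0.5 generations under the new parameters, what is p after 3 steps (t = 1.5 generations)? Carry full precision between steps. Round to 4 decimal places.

Balance m(1−p*) = e·p* gives m = e·p*/(1−p*) = 0.50×0.62000/0.38000 = 0.81579.
Starting from p₀ = 0.62000; update p ← p + (dp/dt)·Δt with the new parameters.
step 1: Δp = -0.12865, p = 0.49135
step 2: Δp = -0.01732, p = 0.47403
step 3: Δp = -0.00233, p = 0.47170

0.4717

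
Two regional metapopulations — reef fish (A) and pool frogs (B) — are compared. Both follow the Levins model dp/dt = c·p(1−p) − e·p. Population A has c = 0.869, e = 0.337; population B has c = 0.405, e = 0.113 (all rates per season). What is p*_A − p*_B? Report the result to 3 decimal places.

A: p*_A = 1 − 0.337/0.869 = 0.6122.
B: p*_B = 1 − 0.113/0.405 = 0.7210.
p*_A − p*_B = 0.6122 − 0.7210 = -0.1088.

-0.109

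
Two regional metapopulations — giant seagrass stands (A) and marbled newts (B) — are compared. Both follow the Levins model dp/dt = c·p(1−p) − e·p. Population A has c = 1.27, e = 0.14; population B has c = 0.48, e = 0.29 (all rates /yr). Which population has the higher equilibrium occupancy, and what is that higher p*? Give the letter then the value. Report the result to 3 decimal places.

A, 0.890

A: p*_A = 1 − 0.14/1.27 = 0.8898.
B: p*_B = 1 − 0.29/0.48 = 0.3958.
A is higher at 0.8898.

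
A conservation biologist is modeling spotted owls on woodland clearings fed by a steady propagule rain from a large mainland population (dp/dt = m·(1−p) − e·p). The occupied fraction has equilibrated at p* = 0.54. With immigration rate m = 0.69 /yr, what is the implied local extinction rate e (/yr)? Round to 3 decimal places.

At equilibrium m(1−p*) = e·p*, so e = m(1−p*)/p*.
e = 0.69 × 0.4600 / 0.54 = 0.5878.

0.588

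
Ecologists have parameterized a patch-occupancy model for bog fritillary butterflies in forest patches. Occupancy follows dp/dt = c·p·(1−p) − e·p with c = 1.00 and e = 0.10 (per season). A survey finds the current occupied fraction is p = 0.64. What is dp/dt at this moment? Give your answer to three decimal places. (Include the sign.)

0.166

Colonization term: c·p·(1−p) = 1.00×0.64×0.3600 = 0.23040.
Extinction term: e·p = 0.06400.
dp/dt = 0.23040 − 0.06400 = 0.16640.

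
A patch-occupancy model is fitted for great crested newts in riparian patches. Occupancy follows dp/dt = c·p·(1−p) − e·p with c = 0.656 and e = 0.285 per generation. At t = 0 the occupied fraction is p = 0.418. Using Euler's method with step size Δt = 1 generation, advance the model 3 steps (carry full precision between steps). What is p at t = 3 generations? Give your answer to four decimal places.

Update rule: p ← p + [c·p·(1−p) − e·p]·Δt with Δt = 1.
step 1: Δp = +0.04046, p = 0.45846
step 2: Δp = +0.03221, p = 0.49067
step 3: Δp = +0.02410, p = 0.51477

0.5148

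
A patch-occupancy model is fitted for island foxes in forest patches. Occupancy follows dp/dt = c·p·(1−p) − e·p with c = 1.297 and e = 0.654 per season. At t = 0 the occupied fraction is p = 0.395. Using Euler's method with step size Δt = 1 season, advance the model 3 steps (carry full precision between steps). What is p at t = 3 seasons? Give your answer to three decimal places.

0.488

Update rule: p ← p + [c·p·(1−p) − e·p]·Δt with Δt = 1.
  1  |  dp/dt·Δt = +0.051621  |  p_1 = 0.446621
  2  |  dp/dt·Δt = +0.028465  |  p_2 = 0.475085
  3  |  dp/dt·Δt = +0.012739  |  p_3 = 0.487824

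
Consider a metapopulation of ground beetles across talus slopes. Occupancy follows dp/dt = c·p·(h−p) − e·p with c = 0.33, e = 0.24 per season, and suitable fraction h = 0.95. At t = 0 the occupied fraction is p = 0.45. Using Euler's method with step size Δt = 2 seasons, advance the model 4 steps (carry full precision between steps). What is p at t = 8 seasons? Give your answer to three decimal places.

0.296

Update rule: p ← p + [c·p·(h−p) − e·p]·Δt with Δt = 2.
step 1: Δp = -0.06750, p = 0.38250
step 2: Δp = -0.04033, p = 0.34217
step 3: Δp = -0.02697, p = 0.31519
step 4: Δp = -0.01924, p = 0.29596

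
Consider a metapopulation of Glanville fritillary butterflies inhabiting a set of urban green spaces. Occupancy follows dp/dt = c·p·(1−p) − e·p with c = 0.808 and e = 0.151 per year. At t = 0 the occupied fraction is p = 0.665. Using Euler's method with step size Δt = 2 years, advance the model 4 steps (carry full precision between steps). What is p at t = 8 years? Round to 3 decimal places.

0.813

Update rule: p ← p + [c·p·(1−p) − e·p]·Δt with Δt = 2.
  1  |  dp/dt·Δt = +0.159174  |  p_1 = 0.824174
  2  |  dp/dt·Δt = -0.014725  |  p_2 = 0.809450
  3  |  dp/dt·Δt = +0.004799  |  p_3 = 0.814249
  4  |  dp/dt·Δt = -0.001487  |  p_4 = 0.812762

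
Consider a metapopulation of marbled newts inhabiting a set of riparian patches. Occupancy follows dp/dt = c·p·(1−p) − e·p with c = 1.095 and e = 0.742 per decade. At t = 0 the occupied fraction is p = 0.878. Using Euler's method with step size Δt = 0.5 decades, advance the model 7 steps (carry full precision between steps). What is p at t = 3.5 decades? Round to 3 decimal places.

Update rule: p ← p + [c·p·(1−p) − e·p]·Δt with Δt = 0.5.
step 1: Δp = -0.26709, p = 0.61091
step 2: Δp = -0.09651, p = 0.51440
step 3: Δp = -0.05408, p = 0.46032
step 4: Δp = -0.03477, p = 0.42555
step 5: Δp = -0.02404, p = 0.40151
step 6: Δp = -0.01740, p = 0.38412
step 7: Δp = -0.01298, p = 0.37113

0.371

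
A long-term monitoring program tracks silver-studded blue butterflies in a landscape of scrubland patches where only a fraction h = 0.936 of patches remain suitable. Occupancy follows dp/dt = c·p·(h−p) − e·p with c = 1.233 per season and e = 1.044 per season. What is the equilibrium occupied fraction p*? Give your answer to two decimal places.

0.09

Setting dp/dt = 0 and dividing by p* gives c·(h−p*) = e.
So p* = h − e/c = 0.936 − 1.044/1.233 = 0.936 − 0.8467 = 0.0893.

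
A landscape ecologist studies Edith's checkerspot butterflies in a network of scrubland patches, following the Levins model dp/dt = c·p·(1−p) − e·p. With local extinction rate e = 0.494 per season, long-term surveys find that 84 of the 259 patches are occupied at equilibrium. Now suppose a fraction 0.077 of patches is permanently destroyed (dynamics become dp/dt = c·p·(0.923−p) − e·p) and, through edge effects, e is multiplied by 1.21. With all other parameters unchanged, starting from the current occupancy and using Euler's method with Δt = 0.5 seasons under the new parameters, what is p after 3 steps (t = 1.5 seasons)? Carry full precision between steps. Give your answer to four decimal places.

0.2599

Observed p* = 84/259 = 0.32432.
Balance c(1−p*) = e gives c = e/(1 − 0.32432) = 0.494/0.67568 = 0.73112.
Starting from p₀ = 0.32432; update p ← p + (dp/dt)·Δt with the new parameters.
p: 0.32432 → 0.29837  (Δp = -0.02595)
p: 0.29837 → 0.27733  (Δp = -0.02104)
p: 0.27733 → 0.25990  (Δp = -0.01743)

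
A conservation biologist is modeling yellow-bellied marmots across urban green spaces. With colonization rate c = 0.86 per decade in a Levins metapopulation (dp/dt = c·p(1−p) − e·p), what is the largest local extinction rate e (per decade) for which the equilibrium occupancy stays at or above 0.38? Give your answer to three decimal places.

1 − e/c ≥ 0.38 ⇒ e ≤ c(1 − 0.38) = 0.86 × 0.6200.
e_max = 0.5332.

0.533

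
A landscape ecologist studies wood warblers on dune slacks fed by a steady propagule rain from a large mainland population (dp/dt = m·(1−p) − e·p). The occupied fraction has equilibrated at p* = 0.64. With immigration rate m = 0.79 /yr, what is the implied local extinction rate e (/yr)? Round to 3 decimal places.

At equilibrium m(1−p*) = e·p*, so e = m(1−p*)/p*.
e = 0.79 × 0.3600 / 0.64 = 0.4444.

0.444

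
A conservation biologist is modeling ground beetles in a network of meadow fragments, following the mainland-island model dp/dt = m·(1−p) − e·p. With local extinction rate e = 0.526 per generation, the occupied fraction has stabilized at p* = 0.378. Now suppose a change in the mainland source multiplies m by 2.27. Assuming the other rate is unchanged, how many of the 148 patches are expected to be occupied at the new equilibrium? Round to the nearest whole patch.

Balance m(1−p*) = e·p* gives m = e·p*/(1−p*) = 0.526×0.37800/0.62200 = 0.31966.
New p* = m/(m+e) = 0.72563/(0.72563+0.52600) = 0.57975.
Expected occupied = 148 × 0.57975 = 85.80 ≈ 86.

86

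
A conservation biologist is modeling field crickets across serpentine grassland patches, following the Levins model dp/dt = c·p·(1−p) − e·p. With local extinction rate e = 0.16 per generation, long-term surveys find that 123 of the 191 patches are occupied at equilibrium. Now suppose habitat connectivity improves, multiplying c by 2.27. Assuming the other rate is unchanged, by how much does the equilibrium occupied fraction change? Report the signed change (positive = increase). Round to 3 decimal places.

Observed p* = 123/191 = 0.64398.
Balance c(1−p*) = e gives c = e/(1 − 0.64398) = 0.16/0.35602 = 0.44941.
New p* = 1 − e/c = 1 − 0.16000/1.02016 = 0.84316.
Δp* = 0.84316 − 0.64398 = +0.19918.

0.199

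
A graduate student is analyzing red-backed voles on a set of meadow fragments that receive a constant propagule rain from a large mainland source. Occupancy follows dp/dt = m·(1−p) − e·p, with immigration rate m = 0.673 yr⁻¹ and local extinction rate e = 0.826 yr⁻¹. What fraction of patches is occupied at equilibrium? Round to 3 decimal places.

At equilibrium the propagule rain into empty patches balances local extinction: m(1−p*) = e·p*.
p* = m/(m+e) = 0.673/(0.673+0.826) = 0.673/1.4990 = 0.4490.

0.449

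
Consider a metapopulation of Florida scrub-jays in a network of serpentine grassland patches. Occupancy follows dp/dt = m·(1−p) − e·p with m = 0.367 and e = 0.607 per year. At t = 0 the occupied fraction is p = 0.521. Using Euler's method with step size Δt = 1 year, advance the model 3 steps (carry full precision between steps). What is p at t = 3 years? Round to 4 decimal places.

0.3768

Update rule: p ← p + [m·(1−p) − e·p]·Δt with Δt = 1.
t = 1: p = 0.52100 + (-0.14045) = 0.38055
t = 2: p = 0.38055 + (-0.00365) = 0.37689
t = 3: p = 0.37689 + (-0.00009) = 0.37680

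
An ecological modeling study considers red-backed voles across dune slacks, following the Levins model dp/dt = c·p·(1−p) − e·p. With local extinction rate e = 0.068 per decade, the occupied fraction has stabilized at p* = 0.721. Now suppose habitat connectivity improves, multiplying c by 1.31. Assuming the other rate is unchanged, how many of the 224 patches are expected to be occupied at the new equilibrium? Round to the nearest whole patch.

176

Balance c(1−p*) = e gives c = e/(1 − 0.72100) = 0.068/0.27900 = 0.24373.
New p* = 1 − e/c = 1 − 0.06800/0.31929 = 0.78703.
Expected occupied = 224 × 0.78703 = 176.29 ≈ 176.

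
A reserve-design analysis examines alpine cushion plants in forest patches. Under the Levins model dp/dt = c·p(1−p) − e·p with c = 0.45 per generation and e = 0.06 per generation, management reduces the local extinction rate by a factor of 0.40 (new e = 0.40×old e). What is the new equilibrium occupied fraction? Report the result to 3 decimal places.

0.947

Before: p* = 1 − 0.06/0.45 = 0.8667.
After the change, c = 0.45, e = 0.024, so p* = 1 − 0.024/0.45 = 0.9467.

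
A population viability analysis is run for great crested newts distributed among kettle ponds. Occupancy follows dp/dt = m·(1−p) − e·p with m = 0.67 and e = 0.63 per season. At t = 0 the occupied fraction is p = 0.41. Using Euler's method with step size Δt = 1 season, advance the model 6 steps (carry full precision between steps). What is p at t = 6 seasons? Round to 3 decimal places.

Update rule: p ← p + [m·(1−p) − e·p]·Δt with Δt = 1.
  1  |  dp/dt·Δt = +0.137000  |  p_1 = 0.547000
  2  |  dp/dt·Δt = -0.041100  |  p_2 = 0.505900
  3  |  dp/dt·Δt = +0.012330  |  p_3 = 0.518230
  4  |  dp/dt·Δt = -0.003699  |  p_4 = 0.514531
  5  |  dp/dt·Δt = +0.001110  |  p_5 = 0.515641
  6  |  dp/dt·Δt = -0.000333  |  p_6 = 0.515308

0.515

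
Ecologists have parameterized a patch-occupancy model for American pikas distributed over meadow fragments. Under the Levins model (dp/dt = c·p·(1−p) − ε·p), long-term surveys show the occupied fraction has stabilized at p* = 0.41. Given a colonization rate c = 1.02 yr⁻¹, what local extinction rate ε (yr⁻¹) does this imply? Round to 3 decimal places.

0.602

At equilibrium c(1−p*) = ε.
ε = 1.02 × (1 − 0.41) = 1.02 × 0.5900 = 0.6018.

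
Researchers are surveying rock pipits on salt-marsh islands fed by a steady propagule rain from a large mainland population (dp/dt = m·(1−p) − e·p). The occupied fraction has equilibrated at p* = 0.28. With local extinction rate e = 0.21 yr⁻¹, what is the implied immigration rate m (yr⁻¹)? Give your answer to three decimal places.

0.082

At equilibrium m(1−p*) = e·p*, so m = e·p*/(1−p*).
m = 0.21 × 0.28 / 0.7200 = 0.0588/0.7200 = 0.0817.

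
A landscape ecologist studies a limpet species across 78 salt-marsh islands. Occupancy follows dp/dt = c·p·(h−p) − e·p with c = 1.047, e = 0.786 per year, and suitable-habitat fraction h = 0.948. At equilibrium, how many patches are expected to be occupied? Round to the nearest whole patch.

p* = h − e/c = 0.948 − 0.7507 = 0.1973.
Expected occupied patches = N × p* = 78 × 0.1973 = 15.39 ≈ 15.

15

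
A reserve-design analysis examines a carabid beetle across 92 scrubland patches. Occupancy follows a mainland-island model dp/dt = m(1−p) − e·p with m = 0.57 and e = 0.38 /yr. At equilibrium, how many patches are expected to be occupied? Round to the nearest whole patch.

55

p* = m/(m+e) = 0.57/0.9500 = 0.6000.
Expected occupied patches = N × p* = 92 × 0.6000 = 55.20 ≈ 55.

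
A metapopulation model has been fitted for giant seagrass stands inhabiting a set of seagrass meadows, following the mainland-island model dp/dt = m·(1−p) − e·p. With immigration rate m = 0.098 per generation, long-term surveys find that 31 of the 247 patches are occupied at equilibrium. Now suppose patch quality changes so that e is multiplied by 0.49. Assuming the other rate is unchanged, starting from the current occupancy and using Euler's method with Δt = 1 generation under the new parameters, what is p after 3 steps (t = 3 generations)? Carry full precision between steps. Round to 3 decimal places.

0.208

Observed p* = 31/247 = 0.12551.
Balance m(1−p*) = e·p* gives e = m(1−p*)/p* = 0.098×0.87449/0.12551 = 0.68284.
Starting from p₀ = 0.12551; update p ← p + (dp/dt)·Δt with the new parameters.
p: 0.12551 → 0.16921  (Δp = +0.04371)
p: 0.16921 → 0.19401  (Δp = +0.02480)
p: 0.19401 → 0.20808  (Δp = +0.01407)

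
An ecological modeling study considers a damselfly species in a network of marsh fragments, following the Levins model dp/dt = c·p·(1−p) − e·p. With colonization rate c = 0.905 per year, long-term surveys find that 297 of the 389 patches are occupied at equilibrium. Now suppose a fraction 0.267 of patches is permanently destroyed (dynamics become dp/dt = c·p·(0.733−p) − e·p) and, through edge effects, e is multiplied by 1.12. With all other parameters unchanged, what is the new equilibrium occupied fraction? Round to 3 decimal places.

0.468

Observed p* = 297/389 = 0.76350.
Balance c(1−p*) = e gives e = 0.905×(1 − 0.76350) = 0.21403.
New p* = 0.733 − e/c = 0.733 − 0.23971/0.90500 = 0.46813.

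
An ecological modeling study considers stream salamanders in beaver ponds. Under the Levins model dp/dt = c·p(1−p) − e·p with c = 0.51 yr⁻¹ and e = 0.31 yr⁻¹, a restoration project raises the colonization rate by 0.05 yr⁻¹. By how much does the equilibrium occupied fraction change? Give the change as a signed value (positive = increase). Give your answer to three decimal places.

Before: p* = 1 − 0.31/0.51 = 0.3922.
After the change, c = 0.56, e = 0.31, so p* = 1 − 0.31/0.56 = 0.4464.
Δp* = 0.4464 − 0.3922 = +0.0543.

0.054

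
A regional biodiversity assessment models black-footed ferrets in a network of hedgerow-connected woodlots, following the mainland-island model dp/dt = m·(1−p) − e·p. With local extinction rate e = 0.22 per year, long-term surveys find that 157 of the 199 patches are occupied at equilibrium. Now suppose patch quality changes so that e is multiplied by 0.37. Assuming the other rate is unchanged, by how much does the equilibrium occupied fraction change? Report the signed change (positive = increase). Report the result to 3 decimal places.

0.121

Observed p* = 157/199 = 0.78894.
Balance m(1−p*) = e·p* gives m = e·p*/(1−p*) = 0.22×0.78894/0.21106 = 0.82236.
New p* = m/(m+e) = 0.82236/(0.82236+0.08140) = 0.90993.
Δp* = 0.90993 − 0.78894 = +0.12099.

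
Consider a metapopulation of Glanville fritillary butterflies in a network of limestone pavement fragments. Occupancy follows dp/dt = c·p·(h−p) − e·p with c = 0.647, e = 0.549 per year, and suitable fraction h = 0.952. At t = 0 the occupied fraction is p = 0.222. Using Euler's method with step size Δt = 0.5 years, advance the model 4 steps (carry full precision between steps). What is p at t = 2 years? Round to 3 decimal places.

Update rule: p ← p + [c·p·(h−p) − e·p]·Δt with Δt = 0.5.
step 1: Δp = -0.00851, p = 0.21349
step 2: Δp = -0.00760, p = 0.20589
step 3: Δp = -0.00682, p = 0.19907
step 4: Δp = -0.00616, p = 0.19291

0.193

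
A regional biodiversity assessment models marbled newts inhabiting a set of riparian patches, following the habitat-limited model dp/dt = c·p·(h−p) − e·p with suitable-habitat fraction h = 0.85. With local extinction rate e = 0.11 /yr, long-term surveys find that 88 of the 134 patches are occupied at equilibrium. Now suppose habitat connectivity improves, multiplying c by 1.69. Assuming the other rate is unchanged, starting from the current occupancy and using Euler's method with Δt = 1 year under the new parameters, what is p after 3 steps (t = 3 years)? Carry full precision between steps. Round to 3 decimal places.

Observed p* = 88/134 = 0.65672.
Balance c(h−p*) = e gives c = e/(0.85 − 0.65672) = 0.11/0.19328 = 0.56911.
Starting from p₀ = 0.65672; update p ← p + (dp/dt)·Δt with the new parameters.
p: 0.65672 → 0.70656  (Δp = +0.04984)
p: 0.70656 → 0.72632  (Δp = +0.01975)
p: 0.72632 → 0.73282  (Δp = +0.00651)

0.733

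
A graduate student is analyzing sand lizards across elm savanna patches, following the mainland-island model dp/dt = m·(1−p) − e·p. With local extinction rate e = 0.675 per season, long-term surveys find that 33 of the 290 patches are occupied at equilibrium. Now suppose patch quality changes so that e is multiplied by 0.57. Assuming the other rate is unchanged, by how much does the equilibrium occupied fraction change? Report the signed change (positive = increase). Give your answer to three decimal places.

Observed p* = 33/290 = 0.11379.
Balance m(1−p*) = e·p* gives m = e·p*/(1−p*) = 0.675×0.11379/0.88621 = 0.08667.
New p* = m/(m+e) = 0.08667/(0.08667+0.38475) = 0.18385.
Δp* = 0.18385 − 0.11379 = +0.07006.

0.070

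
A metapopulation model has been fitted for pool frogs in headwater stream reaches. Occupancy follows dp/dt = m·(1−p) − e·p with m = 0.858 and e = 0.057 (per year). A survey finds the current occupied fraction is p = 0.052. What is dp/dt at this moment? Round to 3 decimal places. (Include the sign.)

0.810

Colonization term: m·(1−p) = 0.858×0.9480 = 0.81338.
Extinction term: e·p = 0.00296.
dp/dt = 0.81338 − 0.00296 = 0.81042.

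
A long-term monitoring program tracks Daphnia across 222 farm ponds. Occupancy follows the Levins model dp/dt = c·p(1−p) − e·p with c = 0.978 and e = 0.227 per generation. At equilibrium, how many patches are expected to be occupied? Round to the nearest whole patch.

170

p* = 1 − e/c = 1 − 0.227/0.978 = 0.7679.
Expected occupied patches = N × p* = 222 × 0.7679 = 170.47 ≈ 170.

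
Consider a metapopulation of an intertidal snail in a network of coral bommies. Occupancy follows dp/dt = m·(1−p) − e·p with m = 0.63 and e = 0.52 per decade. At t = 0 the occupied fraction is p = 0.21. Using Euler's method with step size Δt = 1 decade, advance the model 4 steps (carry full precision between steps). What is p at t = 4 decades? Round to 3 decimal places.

Update rule: p ← p + [m·(1−p) − e·p]·Δt with Δt = 1.
t = 1: p = 0.21000 + (+0.38850) = 0.59850
t = 2: p = 0.59850 + (-0.05828) = 0.54022
t = 3: p = 0.54022 + (+0.00874) = 0.54897
t = 4: p = 0.54897 + (-0.00131) = 0.54766

0.548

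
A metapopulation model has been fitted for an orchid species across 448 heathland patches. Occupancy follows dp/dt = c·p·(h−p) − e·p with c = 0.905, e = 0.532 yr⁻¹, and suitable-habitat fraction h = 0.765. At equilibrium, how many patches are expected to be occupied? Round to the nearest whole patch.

p* = h − e/c = 0.765 − 0.5878 = 0.1772.
Expected occupied patches = N × p* = 448 × 0.1772 = 79.37 ≈ 79.

79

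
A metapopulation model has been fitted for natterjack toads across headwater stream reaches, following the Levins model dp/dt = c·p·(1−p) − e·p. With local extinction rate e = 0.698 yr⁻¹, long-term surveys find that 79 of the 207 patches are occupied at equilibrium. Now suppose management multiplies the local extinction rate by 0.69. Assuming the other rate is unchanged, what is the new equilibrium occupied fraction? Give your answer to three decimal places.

0.573

Observed p* = 79/207 = 0.38164.
Balance c(1−p*) = e gives c = e/(1 − 0.38164) = 0.698/0.61836 = 1.12879.
New p* = 1 − e/c = 1 − 0.48162/1.12879 = 0.57333.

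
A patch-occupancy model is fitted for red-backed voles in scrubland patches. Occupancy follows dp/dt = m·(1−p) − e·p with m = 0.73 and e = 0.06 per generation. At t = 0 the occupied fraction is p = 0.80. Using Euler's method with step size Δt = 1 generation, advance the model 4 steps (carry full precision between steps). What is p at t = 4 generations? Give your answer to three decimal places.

Update rule: p ← p + [m·(1−p) − e·p]·Δt with Δt = 1.
step 1: Δp = +0.09800, p = 0.89800
step 2: Δp = +0.02058, p = 0.91858
step 3: Δp = +0.00432, p = 0.92290
step 4: Δp = +0.00091, p = 0.92381

0.924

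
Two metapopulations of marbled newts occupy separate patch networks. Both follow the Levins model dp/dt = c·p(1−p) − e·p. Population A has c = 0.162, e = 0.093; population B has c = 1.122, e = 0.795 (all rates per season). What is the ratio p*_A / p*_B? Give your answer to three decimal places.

1.461

A: p*_A = 1 − 0.093/0.162 = 0.4259.
B: p*_B = 1 − 0.795/1.122 = 0.2914.
p*_A / p*_B = 0.4259/0.2914 = 1.4614.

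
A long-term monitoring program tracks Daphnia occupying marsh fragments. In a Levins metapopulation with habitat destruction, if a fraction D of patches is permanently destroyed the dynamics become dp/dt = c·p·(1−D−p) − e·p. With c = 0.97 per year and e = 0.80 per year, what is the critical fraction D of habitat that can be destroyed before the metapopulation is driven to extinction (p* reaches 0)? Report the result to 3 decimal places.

The nontrivial equilibrium is p* = (1−D) − e/c; extinction occurs when this hits zero.
So D_crit = 1 − e/c = 1 − 0.80/0.97 = 1 − 0.8247 = 0.1753.
This equals the undisturbed p*, a classic result of Lande's extension.

0.175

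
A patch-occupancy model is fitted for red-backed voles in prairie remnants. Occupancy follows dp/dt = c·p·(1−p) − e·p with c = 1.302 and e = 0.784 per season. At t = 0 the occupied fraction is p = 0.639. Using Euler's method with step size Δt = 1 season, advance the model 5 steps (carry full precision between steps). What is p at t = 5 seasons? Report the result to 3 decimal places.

0.400

Update rule: p ← p + [c·p·(1−p) − e·p]·Δt with Δt = 1.
p: 0.63900 → 0.43837  (Δp = -0.20063)
p: 0.43837 → 0.41524  (Δp = -0.02313)
p: 0.41524 → 0.40584  (Δp = -0.00940)
p: 0.40584 → 0.40162  (Δp = -0.00422)
p: 0.40162 → 0.39965  (Δp = -0.00197)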